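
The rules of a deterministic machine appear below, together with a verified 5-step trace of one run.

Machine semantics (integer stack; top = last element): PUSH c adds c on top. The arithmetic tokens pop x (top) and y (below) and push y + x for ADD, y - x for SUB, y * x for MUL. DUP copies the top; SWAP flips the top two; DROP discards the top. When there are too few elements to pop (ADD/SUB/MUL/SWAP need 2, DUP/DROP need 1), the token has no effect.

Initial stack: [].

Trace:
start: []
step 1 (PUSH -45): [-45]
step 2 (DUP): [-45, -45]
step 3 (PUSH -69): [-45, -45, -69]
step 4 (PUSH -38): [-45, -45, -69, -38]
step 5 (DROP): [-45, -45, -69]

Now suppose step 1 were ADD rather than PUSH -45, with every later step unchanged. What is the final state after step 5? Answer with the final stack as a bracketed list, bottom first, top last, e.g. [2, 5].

(re-executing from step 1 with the substitution; state before step 1: [])
step 1 (ADD): []
step 2 (DUP): []
step 3 (PUSH -69): [-69]
step 4 (PUSH -38): [-69, -38]
step 5 (DROP): [-69]

[-69]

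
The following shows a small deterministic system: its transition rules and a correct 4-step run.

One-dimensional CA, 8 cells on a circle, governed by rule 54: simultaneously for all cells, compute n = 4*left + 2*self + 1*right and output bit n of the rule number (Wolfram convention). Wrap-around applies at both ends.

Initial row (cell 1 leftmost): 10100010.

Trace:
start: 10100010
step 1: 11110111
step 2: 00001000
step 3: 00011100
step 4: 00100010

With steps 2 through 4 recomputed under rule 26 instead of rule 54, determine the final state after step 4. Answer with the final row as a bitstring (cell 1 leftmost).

00010001

(re-executing steps 2..4 under rule 26; state before step 2: 11110111)
step 2: 00000100
step 3: 00001010
step 4: 00010001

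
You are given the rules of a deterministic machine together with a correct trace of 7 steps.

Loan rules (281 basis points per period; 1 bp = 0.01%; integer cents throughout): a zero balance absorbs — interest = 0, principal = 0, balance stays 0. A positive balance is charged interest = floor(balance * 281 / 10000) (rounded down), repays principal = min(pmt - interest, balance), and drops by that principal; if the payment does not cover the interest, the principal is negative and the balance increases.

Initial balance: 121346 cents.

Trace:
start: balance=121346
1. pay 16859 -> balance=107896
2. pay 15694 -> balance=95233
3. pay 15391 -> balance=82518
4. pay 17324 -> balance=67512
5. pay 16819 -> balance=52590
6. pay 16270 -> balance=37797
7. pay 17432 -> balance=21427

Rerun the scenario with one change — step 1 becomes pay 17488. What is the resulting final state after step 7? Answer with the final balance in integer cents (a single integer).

20684

(re-executing from step 1 with the substitution; state before step 1: balance=121346)
1. pay 17488 -> balance=107267
2. pay 15694 -> balance=94587
3. pay 15391 -> balance=81853
4. pay 17324 -> balance=66829
5. pay 16819 -> balance=51887
6. pay 16270 -> balance=37075
7. pay 17432 -> balance=20684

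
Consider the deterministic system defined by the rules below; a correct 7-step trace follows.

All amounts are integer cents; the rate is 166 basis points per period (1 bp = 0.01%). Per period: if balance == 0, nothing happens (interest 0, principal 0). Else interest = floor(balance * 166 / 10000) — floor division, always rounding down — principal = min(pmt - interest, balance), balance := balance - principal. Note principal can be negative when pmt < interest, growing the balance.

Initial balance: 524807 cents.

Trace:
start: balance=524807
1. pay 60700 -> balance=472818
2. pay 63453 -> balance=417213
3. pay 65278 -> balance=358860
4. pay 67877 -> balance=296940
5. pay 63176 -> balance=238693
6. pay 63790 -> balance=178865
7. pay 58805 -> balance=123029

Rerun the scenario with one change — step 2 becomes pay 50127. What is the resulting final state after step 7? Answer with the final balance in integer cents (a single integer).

(re-executing from step 2 with the substitution; state before step 2: balance=472818)
2. pay 50127 -> balance=430539
3. pay 65278 -> balance=372407
4. pay 67877 -> balance=310711
5. pay 63176 -> balance=252692
6. pay 63790 -> balance=193096
7. pay 58805 -> balance=137496

137496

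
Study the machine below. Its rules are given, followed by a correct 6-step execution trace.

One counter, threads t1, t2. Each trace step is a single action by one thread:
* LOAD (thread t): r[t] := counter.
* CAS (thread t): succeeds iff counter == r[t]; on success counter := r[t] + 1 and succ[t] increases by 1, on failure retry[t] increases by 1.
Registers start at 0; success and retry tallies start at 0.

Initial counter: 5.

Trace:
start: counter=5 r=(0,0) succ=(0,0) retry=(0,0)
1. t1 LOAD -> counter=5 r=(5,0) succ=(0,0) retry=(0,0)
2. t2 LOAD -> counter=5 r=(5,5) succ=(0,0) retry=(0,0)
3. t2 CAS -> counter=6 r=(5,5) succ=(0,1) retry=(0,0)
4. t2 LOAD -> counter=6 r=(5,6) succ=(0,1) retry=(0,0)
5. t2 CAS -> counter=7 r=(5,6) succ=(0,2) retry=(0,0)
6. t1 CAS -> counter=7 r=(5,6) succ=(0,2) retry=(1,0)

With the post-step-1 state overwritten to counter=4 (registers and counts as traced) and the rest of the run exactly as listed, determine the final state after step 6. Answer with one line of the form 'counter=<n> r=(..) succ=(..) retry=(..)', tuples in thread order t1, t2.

counter=6 r=(5,5) succ=(0,2) retry=(1,0)

state after step 1 := counter=4 r=(5,0) succ=(0,0) retry=(0,0)
2. t2 LOAD -> counter=4 r=(5,4) succ=(0,0) retry=(0,0)
3. t2 CAS -> counter=5 r=(5,4) succ=(0,1) retry=(0,0)
4. t2 LOAD -> counter=5 r=(5,5) succ=(0,1) retry=(0,0)
5. t2 CAS -> counter=6 r=(5,5) succ=(0,2) retry=(0,0)
6. t1 CAS -> counter=6 r=(5,5) succ=(0,2) retry=(1,0)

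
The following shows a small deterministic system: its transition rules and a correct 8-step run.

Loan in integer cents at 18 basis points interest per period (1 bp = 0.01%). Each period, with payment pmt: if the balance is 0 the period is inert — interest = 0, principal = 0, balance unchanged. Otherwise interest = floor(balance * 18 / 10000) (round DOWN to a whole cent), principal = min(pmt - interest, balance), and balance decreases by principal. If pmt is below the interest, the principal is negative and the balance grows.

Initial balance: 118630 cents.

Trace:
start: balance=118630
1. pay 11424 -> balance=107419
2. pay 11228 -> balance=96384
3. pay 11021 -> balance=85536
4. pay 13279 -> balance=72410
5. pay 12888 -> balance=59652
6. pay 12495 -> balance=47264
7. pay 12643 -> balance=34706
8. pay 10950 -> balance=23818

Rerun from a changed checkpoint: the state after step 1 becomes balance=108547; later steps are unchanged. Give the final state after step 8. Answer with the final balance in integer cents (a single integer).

24961

state after step 1 := balance=108547
2. pay 11228 -> balance=97514
3. pay 11021 -> balance=86668
4. pay 13279 -> balance=73545
5. pay 12888 -> balance=60789
6. pay 12495 -> balance=48403
7. pay 12643 -> balance=35847
8. pay 10950 -> balance=24961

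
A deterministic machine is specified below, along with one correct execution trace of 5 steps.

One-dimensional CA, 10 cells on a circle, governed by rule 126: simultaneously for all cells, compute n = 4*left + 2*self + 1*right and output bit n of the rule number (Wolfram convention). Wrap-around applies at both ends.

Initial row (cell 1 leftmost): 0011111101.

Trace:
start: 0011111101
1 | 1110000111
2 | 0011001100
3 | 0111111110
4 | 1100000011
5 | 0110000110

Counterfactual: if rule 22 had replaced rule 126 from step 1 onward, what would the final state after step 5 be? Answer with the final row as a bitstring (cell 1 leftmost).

(re-executing steps 1..5 under rule 22; state before step 1: 0011111101)
1 | 1100000001
2 | 0010000010
3 | 0111000111
4 | 0000101000
5 | 0001101100

0001101100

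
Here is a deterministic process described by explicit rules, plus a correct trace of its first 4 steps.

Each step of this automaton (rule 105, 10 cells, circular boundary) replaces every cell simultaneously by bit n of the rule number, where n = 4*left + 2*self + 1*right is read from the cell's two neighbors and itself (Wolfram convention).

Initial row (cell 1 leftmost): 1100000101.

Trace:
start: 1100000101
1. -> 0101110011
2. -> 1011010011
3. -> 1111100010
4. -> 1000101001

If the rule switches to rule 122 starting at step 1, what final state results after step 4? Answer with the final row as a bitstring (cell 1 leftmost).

0011111110

(re-executing steps 1..4 under rule 122; state before step 1: 1100000101)
1. -> 0110001011
2. -> 1111010111
3. -> 0001101100
4. -> 0011111110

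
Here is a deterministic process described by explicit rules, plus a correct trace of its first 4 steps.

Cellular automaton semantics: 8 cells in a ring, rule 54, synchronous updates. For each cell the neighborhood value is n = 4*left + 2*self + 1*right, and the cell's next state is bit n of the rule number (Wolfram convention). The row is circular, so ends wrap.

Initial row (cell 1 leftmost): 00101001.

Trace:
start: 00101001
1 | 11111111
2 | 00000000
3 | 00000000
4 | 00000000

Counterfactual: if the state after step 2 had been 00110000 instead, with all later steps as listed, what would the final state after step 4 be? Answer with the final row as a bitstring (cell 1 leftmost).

11111100

state after step 2 := 00110000
3 | 01001000
4 | 11111100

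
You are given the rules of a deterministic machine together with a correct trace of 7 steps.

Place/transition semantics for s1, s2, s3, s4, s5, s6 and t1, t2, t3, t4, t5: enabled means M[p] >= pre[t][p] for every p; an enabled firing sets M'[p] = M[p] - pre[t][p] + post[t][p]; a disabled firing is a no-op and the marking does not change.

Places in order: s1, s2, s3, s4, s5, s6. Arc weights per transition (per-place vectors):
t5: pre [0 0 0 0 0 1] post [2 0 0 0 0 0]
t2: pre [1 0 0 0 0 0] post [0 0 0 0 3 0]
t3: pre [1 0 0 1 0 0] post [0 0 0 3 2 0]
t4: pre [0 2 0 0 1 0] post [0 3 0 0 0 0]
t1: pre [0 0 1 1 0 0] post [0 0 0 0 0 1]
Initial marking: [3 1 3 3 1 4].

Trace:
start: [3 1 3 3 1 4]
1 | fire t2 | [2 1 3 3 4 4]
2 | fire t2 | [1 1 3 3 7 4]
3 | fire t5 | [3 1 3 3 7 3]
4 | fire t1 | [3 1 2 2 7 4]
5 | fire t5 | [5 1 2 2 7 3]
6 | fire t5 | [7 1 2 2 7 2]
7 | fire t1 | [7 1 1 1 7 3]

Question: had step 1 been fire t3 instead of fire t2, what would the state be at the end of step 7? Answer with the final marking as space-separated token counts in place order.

(re-executing from step 1 with the substitution; state before step 1: [3 1 3 3 1 4])
1 | fire t3 | [2 1 3 5 3 4]
2 | fire t2 | [1 1 3 5 6 4]
3 | fire t5 | [3 1 3 5 6 3]
4 | fire t1 | [3 1 2 4 6 4]
5 | fire t5 | [5 1 2 4 6 3]
6 | fire t5 | [7 1 2 4 6 2]
7 | fire t1 | [7 1 1 3 6 3]

7 1 1 3 6 3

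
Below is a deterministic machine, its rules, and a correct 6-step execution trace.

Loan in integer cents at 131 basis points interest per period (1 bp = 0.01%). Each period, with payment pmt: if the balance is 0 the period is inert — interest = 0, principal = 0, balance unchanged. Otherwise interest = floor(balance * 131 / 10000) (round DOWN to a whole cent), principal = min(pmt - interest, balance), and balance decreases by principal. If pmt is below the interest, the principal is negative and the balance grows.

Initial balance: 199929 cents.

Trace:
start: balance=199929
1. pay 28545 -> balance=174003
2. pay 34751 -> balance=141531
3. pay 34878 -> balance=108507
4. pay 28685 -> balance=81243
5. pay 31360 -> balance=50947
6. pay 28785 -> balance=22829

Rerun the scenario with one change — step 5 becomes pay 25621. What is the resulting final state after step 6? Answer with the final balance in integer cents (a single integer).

(re-executing from step 5 with the substitution; state before step 5: balance=81243)
5. pay 25621 -> balance=56686
6. pay 28785 -> balance=28643

28643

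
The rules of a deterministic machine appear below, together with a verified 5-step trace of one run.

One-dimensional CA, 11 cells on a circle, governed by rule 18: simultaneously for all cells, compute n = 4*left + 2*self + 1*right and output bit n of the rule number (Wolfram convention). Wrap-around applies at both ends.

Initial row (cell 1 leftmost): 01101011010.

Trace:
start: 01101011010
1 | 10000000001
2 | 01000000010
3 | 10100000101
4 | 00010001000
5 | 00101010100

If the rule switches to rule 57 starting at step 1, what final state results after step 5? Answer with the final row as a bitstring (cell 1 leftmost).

01101010101

(re-executing steps 1..5 under rule 57; state before step 1: 01101011010)
1 | 01010110101
2 | 10101101010
3 | 01011010101
4 | 10110101010
5 | 01101010101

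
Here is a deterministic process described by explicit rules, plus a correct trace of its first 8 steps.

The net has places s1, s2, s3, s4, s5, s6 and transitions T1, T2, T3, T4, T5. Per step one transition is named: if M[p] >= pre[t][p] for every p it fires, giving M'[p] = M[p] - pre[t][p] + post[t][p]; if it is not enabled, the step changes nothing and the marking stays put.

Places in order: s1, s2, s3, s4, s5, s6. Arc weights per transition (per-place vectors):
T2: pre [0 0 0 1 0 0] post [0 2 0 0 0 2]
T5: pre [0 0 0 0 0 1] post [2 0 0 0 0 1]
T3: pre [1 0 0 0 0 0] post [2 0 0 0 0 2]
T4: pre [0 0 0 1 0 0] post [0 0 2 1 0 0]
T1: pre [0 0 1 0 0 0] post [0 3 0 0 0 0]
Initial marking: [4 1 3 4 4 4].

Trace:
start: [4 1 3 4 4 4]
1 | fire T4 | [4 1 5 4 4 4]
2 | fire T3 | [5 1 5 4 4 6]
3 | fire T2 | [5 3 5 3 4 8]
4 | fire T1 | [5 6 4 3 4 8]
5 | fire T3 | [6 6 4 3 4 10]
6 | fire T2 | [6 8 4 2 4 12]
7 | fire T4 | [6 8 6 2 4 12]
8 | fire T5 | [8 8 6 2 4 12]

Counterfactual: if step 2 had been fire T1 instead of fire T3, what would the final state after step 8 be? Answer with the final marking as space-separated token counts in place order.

7 11 5 2 4 10

(re-executing from step 2 with the substitution; state before step 2: [4 1 5 4 4 4])
2 | fire T1 | [4 4 4 4 4 4]
3 | fire T2 | [4 6 4 3 4 6]
4 | fire T1 | [4 9 3 3 4 6]
5 | fire T3 | [5 9 3 3 4 8]
6 | fire T2 | [5 11 3 2 4 10]
7 | fire T4 | [5 11 5 2 4 10]
8 | fire T5 | [7 11 5 2 4 10]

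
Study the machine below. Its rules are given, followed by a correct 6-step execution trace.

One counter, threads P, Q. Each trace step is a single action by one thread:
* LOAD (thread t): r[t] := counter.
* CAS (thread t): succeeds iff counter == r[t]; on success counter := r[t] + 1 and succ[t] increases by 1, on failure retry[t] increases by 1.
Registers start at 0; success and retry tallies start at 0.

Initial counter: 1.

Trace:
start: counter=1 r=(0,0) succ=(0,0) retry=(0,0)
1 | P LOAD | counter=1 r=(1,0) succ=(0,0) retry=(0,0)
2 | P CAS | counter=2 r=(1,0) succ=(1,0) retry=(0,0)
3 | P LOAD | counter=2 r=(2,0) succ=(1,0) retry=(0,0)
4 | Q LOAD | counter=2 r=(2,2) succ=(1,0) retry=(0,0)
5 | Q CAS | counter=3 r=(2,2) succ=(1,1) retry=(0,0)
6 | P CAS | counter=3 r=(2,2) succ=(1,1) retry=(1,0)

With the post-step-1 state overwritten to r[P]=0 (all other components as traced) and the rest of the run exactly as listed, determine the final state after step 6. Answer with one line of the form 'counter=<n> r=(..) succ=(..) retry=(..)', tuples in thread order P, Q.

state after step 1 := counter=1 r=(0,0) succ=(0,0) retry=(0,0)
2 | P CAS | counter=1 r=(0,0) succ=(0,0) retry=(1,0)
3 | P LOAD | counter=1 r=(1,0) succ=(0,0) retry=(1,0)
4 | Q LOAD | counter=1 r=(1,1) succ=(0,0) retry=(1,0)
5 | Q CAS | counter=2 r=(1,1) succ=(0,1) retry=(1,0)
6 | P CAS | counter=2 r=(1,1) succ=(0,1) retry=(2,0)

counter=2 r=(1,1) succ=(0,1) retry=(2,0)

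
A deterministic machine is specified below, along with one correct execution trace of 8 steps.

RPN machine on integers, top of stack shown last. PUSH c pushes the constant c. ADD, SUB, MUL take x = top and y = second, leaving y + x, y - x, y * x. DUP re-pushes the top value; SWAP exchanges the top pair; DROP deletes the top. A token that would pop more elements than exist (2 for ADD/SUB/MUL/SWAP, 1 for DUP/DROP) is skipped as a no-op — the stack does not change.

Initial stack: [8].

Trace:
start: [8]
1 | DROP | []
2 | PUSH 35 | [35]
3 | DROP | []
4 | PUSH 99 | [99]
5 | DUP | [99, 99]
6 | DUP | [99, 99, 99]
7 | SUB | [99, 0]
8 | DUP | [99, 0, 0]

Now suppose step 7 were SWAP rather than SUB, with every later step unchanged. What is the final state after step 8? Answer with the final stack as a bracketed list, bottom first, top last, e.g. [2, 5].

[99, 99, 99, 99]

(re-executing from step 7 with the substitution; state before step 7: [99, 99, 99])
7 | SWAP | [99, 99, 99]
8 | DUP | [99, 99, 99, 99]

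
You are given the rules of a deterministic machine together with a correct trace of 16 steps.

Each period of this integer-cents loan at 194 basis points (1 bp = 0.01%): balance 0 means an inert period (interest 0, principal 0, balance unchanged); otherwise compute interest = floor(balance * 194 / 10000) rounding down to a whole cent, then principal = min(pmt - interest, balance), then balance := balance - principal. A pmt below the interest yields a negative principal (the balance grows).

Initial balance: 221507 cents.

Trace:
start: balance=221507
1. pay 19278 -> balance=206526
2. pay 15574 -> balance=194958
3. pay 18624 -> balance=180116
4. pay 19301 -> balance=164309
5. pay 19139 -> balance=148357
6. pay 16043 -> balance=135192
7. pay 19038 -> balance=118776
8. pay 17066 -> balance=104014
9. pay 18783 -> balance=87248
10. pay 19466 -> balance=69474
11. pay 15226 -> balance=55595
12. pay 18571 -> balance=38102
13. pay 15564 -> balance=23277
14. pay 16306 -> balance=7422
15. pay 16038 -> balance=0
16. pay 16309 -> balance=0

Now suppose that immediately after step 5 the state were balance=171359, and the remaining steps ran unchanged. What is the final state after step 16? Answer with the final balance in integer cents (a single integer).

3469

state after step 5 := balance=171359
6. pay 16043 -> balance=158640
7. pay 19038 -> balance=142679
8. pay 17066 -> balance=128380
9. pay 18783 -> balance=112087
10. pay 19466 -> balance=94795
11. pay 15226 -> balance=81408
12. pay 18571 -> balance=64416
13. pay 15564 -> balance=50101
14. pay 16306 -> balance=34766
15. pay 16038 -> balance=19402
16. pay 16309 -> balance=3469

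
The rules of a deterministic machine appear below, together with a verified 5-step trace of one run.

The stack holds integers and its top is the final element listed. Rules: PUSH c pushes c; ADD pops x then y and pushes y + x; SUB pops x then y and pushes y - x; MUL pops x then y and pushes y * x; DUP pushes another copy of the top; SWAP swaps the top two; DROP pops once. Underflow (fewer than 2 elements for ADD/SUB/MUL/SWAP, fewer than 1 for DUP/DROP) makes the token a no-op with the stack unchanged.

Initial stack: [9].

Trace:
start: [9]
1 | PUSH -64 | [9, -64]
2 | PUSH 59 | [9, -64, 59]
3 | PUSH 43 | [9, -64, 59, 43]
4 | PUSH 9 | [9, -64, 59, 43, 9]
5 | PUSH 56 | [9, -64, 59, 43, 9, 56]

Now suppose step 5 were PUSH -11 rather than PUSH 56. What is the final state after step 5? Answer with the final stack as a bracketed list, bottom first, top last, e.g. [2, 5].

(re-executing from step 5 with the substitution; state before step 5: [9, -64, 59, 43, 9])
5 | PUSH -11 | [9, -64, 59, 43, 9, -11]

[9, -64, 59, 43, 9, -11]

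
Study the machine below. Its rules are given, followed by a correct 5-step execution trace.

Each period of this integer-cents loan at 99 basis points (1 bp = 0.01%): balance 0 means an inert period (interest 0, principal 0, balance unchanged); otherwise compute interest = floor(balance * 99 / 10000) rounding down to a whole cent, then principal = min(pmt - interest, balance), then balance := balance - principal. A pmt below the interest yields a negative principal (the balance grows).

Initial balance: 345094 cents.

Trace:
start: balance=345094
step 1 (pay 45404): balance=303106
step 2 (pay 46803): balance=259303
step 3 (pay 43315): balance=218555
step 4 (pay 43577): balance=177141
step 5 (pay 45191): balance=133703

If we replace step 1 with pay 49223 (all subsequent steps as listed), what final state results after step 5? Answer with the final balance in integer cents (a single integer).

129730

(re-executing from step 1 with the substitution; state before step 1: balance=345094)
step 1 (pay 49223): balance=299287
step 2 (pay 46803): balance=255446
step 3 (pay 43315): balance=214659
step 4 (pay 43577): balance=173207
step 5 (pay 45191): balance=129730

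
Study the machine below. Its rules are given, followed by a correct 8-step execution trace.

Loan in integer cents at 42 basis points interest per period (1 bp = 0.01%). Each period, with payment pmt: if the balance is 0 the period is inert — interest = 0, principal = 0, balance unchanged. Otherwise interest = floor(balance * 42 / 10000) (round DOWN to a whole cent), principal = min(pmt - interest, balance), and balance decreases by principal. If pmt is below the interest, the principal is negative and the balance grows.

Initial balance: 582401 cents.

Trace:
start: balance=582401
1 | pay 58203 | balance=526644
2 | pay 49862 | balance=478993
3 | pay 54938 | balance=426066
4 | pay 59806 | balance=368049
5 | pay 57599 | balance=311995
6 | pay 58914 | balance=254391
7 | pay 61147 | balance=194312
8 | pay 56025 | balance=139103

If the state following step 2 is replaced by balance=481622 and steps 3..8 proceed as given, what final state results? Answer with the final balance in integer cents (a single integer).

state after step 2 := balance=481622
3 | pay 54938 | balance=428706
4 | pay 59806 | balance=370700
5 | pay 57599 | balance=314657
6 | pay 58914 | balance=257064
7 | pay 61147 | balance=196996
8 | pay 56025 | balance=141798

141798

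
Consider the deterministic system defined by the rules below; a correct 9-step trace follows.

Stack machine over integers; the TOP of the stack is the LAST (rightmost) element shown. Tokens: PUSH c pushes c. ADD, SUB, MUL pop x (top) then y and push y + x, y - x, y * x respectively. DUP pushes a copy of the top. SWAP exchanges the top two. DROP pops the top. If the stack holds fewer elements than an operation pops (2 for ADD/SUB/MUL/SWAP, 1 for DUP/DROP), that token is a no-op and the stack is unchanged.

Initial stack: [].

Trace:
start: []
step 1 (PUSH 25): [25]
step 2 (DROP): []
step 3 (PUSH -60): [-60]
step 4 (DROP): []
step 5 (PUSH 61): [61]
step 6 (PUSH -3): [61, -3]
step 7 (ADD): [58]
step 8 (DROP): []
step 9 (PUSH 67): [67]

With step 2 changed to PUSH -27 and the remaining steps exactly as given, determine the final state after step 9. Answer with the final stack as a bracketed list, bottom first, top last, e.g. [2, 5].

(re-executing from step 2 with the substitution; state before step 2: [25])
step 2 (PUSH -27): [25, -27]
step 3 (PUSH -60): [25, -27, -60]
step 4 (DROP): [25, -27]
step 5 (PUSH 61): [25, -27, 61]
step 6 (PUSH -3): [25, -27, 61, -3]
step 7 (ADD): [25, -27, 58]
step 8 (DROP): [25, -27]
step 9 (PUSH 67): [25, -27, 67]

[25, -27, 67]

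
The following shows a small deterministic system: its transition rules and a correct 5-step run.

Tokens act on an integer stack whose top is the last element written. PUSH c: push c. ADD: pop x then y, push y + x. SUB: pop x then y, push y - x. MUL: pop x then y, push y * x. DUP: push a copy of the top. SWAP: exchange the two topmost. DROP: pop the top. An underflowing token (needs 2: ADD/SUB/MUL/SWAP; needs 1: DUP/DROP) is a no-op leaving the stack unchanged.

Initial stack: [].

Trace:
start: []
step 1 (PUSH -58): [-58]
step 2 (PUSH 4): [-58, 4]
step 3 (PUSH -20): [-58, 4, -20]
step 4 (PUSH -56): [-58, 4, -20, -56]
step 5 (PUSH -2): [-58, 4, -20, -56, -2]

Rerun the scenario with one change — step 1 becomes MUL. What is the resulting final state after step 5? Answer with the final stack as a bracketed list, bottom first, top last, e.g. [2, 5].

(re-executing from step 1 with the substitution; state before step 1: [])
step 1 (MUL): []
step 2 (PUSH 4): [4]
step 3 (PUSH -20): [4, -20]
step 4 (PUSH -56): [4, -20, -56]
step 5 (PUSH -2): [4, -20, -56, -2]

[4, -20, -56, -2]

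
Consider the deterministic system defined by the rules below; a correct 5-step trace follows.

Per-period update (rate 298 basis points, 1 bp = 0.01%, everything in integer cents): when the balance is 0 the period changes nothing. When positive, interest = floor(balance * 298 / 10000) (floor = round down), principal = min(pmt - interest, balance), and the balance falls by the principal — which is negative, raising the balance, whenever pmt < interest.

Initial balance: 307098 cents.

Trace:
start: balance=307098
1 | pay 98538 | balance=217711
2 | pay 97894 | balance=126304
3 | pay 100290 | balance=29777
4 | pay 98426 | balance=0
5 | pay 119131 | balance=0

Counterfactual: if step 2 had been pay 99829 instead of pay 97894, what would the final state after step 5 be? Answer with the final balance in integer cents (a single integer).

(re-executing from step 2 with the substitution; state before step 2: balance=217711)
2 | pay 99829 | balance=124369
3 | pay 100290 | balance=27785
4 | pay 98426 | balance=0
5 | pay 119131 | balance=0

0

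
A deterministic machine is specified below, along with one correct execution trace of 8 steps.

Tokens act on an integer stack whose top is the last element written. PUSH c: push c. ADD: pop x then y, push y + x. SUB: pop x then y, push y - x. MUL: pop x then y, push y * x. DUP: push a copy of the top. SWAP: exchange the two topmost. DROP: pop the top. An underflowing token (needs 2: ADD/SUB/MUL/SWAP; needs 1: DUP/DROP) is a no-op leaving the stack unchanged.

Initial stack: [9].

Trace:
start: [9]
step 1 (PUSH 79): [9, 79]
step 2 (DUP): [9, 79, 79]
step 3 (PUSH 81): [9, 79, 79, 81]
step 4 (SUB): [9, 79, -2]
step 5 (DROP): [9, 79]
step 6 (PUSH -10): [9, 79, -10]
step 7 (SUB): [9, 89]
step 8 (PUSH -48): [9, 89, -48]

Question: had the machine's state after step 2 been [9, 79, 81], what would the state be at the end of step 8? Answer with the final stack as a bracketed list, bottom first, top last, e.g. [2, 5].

[9, 89, -48]

state after step 2 := [9, 79, 81]
step 3 (PUSH 81): [9, 79, 81, 81]
step 4 (SUB): [9, 79, 0]
step 5 (DROP): [9, 79]
step 6 (PUSH -10): [9, 79, -10]
step 7 (SUB): [9, 89]
step 8 (PUSH -48): [9, 89, -48]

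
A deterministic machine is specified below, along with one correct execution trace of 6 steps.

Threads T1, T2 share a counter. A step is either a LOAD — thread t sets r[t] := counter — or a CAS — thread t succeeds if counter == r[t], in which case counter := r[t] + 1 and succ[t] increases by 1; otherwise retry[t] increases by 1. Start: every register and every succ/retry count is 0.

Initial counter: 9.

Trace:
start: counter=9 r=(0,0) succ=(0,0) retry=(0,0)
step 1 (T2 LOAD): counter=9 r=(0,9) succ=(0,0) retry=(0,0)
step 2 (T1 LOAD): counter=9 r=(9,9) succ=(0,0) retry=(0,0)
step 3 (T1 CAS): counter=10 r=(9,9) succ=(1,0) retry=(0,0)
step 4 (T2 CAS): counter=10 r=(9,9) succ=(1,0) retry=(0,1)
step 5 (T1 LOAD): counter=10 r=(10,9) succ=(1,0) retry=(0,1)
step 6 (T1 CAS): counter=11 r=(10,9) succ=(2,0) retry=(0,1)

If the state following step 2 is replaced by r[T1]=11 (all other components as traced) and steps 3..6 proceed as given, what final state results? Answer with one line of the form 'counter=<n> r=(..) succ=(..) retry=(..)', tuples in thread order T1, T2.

state after step 2 := counter=9 r=(11,9) succ=(0,0) retry=(0,0)
step 3 (T1 CAS): counter=9 r=(11,9) succ=(0,0) retry=(1,0)
step 4 (T2 CAS): counter=10 r=(11,9) succ=(0,1) retry=(1,0)
step 5 (T1 LOAD): counter=10 r=(10,9) succ=(0,1) retry=(1,0)
step 6 (T1 CAS): counter=11 r=(10,9) succ=(1,1) retry=(1,0)

counter=11 r=(10,9) succ=(1,1) retry=(1,0)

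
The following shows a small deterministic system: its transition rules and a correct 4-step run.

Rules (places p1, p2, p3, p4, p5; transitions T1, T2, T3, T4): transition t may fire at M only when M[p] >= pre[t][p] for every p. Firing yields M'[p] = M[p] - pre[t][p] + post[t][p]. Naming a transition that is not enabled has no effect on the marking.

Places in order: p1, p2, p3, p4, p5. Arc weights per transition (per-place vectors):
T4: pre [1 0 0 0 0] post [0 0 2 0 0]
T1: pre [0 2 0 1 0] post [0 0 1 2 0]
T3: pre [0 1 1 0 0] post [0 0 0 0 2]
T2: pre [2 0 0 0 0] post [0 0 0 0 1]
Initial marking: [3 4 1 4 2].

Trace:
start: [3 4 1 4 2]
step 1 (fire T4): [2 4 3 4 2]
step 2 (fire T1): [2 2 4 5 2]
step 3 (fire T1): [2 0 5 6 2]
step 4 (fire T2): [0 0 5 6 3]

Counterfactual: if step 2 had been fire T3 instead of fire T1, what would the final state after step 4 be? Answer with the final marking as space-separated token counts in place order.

0 1 3 5 5

(re-executing from step 2 with the substitution; state before step 2: [2 4 3 4 2])
step 2 (fire T3): [2 3 2 4 4]
step 3 (fire T1): [2 1 3 5 4]
step 4 (fire T2): [0 1 3 5 5]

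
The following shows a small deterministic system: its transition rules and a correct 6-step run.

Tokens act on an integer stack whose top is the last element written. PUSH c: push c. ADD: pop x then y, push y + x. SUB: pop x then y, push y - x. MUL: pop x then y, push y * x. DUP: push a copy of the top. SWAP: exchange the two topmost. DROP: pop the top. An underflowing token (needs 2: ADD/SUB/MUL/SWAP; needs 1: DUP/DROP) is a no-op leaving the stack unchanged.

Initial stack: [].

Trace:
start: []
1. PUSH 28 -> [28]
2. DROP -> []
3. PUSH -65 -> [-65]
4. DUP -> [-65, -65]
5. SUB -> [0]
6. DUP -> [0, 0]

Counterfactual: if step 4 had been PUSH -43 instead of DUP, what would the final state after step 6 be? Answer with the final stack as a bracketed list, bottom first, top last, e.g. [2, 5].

(re-executing from step 4 with the substitution; state before step 4: [-65])
4. PUSH -43 -> [-65, -43]
5. SUB -> [-22]
6. DUP -> [-22, -22]

[-22, -22]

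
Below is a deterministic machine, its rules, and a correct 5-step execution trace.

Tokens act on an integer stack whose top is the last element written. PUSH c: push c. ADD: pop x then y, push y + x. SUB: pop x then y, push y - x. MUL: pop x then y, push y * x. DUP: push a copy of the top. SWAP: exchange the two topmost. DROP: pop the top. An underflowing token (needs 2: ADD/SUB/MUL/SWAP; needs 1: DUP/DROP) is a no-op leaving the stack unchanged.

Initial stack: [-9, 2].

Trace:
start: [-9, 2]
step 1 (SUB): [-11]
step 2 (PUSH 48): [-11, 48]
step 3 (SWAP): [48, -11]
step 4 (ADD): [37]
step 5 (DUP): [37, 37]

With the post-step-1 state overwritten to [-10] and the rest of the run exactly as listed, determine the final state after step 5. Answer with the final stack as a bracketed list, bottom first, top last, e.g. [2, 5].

state after step 1 := [-10]
step 2 (PUSH 48): [-10, 48]
step 3 (SWAP): [48, -10]
step 4 (ADD): [38]
step 5 (DUP): [38, 38]

[38, 38]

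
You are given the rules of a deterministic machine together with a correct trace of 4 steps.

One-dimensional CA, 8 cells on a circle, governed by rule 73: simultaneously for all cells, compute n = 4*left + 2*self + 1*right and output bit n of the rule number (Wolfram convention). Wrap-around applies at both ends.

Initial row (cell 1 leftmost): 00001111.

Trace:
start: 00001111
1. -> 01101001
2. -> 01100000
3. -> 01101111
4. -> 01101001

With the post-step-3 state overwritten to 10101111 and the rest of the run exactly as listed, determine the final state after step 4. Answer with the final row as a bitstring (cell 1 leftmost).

state after step 3 := 10101111
4. -> 10001000

10001000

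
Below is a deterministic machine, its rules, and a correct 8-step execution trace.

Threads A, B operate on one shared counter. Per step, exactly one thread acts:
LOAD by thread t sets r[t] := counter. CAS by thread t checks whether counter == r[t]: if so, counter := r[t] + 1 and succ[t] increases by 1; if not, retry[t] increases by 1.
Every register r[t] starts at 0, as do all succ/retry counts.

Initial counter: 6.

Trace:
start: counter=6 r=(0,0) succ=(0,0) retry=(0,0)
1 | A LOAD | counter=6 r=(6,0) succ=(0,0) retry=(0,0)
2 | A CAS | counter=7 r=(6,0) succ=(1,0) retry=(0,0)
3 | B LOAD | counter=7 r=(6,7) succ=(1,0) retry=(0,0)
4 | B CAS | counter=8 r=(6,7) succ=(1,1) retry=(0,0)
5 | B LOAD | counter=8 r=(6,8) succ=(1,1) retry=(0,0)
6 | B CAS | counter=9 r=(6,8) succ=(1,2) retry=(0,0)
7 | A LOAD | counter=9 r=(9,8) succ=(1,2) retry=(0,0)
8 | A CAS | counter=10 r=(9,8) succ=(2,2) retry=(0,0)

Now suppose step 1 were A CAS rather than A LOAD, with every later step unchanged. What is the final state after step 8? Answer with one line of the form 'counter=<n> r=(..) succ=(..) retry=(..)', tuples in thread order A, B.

counter=9 r=(8,7) succ=(1,2) retry=(2,0)

(re-executing from step 1 with the substitution; state before step 1: counter=6 r=(0,0) succ=(0,0) retry=(0,0))
1 | A CAS | counter=6 r=(0,0) succ=(0,0) retry=(1,0)
2 | A CAS | counter=6 r=(0,0) succ=(0,0) retry=(2,0)
3 | B LOAD | counter=6 r=(0,6) succ=(0,0) retry=(2,0)
4 | B CAS | counter=7 r=(0,6) succ=(0,1) retry=(2,0)
5 | B LOAD | counter=7 r=(0,7) succ=(0,1) retry=(2,0)
6 | B CAS | counter=8 r=(0,7) succ=(0,2) retry=(2,0)
7 | A LOAD | counter=8 r=(8,7) succ=(0,2) retry=(2,0)
8 | A CAS | counter=9 r=(8,7) succ=(1,2) retry=(2,0)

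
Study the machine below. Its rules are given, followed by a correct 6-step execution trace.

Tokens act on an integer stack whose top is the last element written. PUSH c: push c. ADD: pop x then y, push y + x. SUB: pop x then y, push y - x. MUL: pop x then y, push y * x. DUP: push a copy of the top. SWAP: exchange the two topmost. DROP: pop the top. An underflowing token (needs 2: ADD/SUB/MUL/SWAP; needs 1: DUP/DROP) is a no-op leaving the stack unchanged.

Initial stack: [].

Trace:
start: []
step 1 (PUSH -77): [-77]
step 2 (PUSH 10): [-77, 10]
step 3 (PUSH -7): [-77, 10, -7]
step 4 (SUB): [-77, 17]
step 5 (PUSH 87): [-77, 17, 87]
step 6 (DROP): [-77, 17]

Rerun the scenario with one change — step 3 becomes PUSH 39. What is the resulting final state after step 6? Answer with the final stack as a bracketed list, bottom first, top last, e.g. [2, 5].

(re-executing from step 3 with the substitution; state before step 3: [-77, 10])
step 3 (PUSH 39): [-77, 10, 39]
step 4 (SUB): [-77, -29]
step 5 (PUSH 87): [-77, -29, 87]
step 6 (DROP): [-77, -29]

[-77, -29]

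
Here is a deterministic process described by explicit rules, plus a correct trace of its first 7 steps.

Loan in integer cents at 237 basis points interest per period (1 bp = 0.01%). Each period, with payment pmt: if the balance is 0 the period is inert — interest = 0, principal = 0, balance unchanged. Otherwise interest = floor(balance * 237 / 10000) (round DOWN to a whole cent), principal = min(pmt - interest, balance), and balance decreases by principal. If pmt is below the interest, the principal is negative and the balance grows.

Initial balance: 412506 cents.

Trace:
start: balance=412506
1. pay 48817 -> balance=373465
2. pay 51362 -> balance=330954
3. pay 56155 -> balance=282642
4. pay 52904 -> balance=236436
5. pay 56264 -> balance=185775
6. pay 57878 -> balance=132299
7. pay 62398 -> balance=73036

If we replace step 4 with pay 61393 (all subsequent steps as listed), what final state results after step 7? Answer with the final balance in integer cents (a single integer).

(re-executing from step 4 with the substitution; state before step 4: balance=282642)
4. pay 61393 -> balance=227947
5. pay 56264 -> balance=177085
6. pay 57878 -> balance=123403
7. pay 62398 -> balance=63929

63929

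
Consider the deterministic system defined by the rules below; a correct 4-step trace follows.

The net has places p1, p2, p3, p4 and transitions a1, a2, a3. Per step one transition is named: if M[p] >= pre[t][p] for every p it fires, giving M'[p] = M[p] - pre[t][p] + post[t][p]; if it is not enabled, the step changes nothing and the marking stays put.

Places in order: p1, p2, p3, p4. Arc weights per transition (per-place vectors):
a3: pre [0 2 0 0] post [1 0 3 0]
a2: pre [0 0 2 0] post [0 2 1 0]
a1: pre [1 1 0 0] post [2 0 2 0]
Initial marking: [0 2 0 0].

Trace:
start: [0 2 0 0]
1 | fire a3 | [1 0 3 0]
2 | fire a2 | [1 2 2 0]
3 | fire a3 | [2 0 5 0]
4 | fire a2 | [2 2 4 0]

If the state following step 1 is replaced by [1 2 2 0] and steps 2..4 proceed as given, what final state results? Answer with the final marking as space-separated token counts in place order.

2 4 3 0

state after step 1 := [1 2 2 0]
2 | fire a2 | [1 4 1 0]
3 | fire a3 | [2 2 4 0]
4 | fire a2 | [2 4 3 0]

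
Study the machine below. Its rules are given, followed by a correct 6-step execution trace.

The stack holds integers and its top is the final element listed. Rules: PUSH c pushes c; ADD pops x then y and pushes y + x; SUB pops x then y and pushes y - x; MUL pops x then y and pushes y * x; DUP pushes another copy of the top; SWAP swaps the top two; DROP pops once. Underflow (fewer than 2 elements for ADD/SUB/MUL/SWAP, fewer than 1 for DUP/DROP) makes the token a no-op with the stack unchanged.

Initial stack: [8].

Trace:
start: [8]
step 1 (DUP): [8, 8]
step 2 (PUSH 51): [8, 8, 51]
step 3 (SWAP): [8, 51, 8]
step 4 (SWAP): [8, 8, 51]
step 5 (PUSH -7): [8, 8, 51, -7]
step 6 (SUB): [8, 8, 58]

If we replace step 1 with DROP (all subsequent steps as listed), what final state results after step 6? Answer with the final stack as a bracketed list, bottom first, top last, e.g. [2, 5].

(re-executing from step 1 with the substitution; state before step 1: [8])
step 1 (DROP): []
step 2 (PUSH 51): [51]
step 3 (SWAP): [51]
step 4 (SWAP): [51]
step 5 (PUSH -7): [51, -7]
step 6 (SUB): [58]

[58]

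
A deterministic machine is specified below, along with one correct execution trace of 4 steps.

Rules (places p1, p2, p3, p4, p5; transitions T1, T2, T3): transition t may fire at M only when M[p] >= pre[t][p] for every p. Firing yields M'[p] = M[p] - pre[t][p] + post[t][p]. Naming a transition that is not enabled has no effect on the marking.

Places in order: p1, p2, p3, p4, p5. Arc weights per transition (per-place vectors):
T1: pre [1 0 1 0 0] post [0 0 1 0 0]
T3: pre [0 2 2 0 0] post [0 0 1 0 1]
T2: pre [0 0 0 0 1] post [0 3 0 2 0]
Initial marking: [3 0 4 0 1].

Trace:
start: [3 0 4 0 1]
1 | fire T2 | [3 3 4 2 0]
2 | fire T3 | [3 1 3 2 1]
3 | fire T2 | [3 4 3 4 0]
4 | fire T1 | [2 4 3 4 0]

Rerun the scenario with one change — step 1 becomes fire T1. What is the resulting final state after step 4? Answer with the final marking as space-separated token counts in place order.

(re-executing from step 1 with the substitution; state before step 1: [3 0 4 0 1])
1 | fire T1 | [2 0 4 0 1]
2 | fire T3 | [2 0 4 0 1]
3 | fire T2 | [2 3 4 2 0]
4 | fire T1 | [1 3 4 2 0]

1 3 4 2 0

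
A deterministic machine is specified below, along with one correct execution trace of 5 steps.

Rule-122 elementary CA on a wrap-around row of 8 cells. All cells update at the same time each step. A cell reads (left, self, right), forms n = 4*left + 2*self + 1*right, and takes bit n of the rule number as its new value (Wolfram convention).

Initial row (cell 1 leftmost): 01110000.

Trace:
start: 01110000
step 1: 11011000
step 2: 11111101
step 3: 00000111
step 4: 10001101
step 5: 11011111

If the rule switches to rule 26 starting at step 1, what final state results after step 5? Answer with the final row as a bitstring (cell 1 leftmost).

(re-executing steps 1..5 under rule 26; state before step 1: 01110000)
step 1: 11001000
step 2: 10110101
step 3: 00100001
step 4: 11010010
step 5: 10001100

10001100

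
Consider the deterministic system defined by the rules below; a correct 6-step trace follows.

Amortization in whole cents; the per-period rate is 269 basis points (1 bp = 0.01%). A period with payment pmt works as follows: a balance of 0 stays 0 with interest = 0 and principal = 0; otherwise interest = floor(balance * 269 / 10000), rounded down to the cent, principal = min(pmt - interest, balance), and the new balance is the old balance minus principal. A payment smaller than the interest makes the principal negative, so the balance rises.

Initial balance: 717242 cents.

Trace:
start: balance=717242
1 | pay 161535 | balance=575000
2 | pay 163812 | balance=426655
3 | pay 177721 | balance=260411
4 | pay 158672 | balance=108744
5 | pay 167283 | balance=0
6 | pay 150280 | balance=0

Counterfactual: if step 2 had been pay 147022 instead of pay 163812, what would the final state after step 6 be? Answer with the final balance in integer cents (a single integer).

(re-executing from step 2 with the substitution; state before step 2: balance=575000)
2 | pay 147022 | balance=443445
3 | pay 177721 | balance=277652
4 | pay 158672 | balance=126448
5 | pay 167283 | balance=0
6 | pay 150280 | balance=0

0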